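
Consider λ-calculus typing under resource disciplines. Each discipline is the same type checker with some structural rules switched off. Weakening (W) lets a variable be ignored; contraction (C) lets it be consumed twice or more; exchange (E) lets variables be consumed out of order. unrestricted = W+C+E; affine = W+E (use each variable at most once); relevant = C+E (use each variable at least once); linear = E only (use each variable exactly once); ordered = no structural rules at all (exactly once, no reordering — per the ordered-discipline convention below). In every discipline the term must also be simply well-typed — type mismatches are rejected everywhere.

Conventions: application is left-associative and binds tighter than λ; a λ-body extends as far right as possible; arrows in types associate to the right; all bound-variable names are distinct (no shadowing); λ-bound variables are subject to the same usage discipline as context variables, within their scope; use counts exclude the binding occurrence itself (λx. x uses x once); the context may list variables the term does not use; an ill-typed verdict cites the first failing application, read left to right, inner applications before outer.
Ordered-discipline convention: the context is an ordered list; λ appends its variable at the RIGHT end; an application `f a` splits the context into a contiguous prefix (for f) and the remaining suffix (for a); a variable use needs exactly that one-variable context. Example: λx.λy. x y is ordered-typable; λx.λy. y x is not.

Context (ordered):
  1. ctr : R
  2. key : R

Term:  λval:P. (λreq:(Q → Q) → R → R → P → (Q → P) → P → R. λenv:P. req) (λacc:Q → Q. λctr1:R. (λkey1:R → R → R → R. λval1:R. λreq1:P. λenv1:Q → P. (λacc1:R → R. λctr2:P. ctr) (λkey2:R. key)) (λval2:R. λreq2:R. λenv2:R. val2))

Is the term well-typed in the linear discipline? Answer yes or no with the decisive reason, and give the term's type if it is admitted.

no — needs weakening: val, env, acc, ctr1, key1, val1, req1, env1, acc1, ctr2, key2, req2, env2 unused
variable uses: ctr: 1×, key: 1×, val (λ-bound): 0×, req (λ-bound): 1×, env (λ-bound): 0×, acc (λ-bound): 0×, ctr1 (λ-bound): 0×, key1 (λ-bound): 0×, val1 (λ-bound): 0×, req1 (λ-bound): 0×, env1 (λ-bound): 0×, acc1 (λ-bound): 0×, ctr2 (λ-bound): 0×, key2 (λ-bound): 0×, val2 (λ-bound): 1×, req2 (λ-bound): 0×, env2 (λ-bound): 0×
left-to-right use order: req, ctr, key, val2
typing: ✓ — P → P → (Q → Q) → R → R → P → (Q → P) → P → R
summary: ordered ✗; linear ✗; affine ✓; relevant ✗; unrestricted ✓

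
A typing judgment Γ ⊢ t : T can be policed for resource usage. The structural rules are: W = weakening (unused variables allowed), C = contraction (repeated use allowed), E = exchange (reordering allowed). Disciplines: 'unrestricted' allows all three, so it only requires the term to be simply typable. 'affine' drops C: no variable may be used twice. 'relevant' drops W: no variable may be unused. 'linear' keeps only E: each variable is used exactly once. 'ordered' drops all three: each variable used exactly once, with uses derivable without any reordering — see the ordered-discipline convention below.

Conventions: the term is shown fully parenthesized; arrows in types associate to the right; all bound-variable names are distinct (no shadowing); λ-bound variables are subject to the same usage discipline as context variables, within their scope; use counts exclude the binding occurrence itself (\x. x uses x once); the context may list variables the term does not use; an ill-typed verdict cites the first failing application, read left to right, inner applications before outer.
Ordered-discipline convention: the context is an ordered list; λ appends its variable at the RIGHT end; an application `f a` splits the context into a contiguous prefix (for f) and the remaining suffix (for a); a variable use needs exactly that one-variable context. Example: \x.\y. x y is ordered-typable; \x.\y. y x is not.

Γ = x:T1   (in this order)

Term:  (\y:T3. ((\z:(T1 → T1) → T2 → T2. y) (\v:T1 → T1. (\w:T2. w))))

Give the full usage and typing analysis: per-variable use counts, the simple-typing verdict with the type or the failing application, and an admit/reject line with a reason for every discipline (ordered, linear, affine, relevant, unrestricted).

variable uses: x: 0×; y [bound]: 1×; z [bound]: 0×; v [bound]: 0×; w [bound]: 1×
use order (left to right): y, w
typing: the term checks, with type T3 → T3
ordered: ✗ — x, z, v left unused
linear: ✗ — x, z, v left unused
affine: ✓ — none of x, y, z, v, w used more than once
relevant: ✗ — x, z, v left unused
unrestricted: ✓ — type-checks (T3 → T3) and nothing is barred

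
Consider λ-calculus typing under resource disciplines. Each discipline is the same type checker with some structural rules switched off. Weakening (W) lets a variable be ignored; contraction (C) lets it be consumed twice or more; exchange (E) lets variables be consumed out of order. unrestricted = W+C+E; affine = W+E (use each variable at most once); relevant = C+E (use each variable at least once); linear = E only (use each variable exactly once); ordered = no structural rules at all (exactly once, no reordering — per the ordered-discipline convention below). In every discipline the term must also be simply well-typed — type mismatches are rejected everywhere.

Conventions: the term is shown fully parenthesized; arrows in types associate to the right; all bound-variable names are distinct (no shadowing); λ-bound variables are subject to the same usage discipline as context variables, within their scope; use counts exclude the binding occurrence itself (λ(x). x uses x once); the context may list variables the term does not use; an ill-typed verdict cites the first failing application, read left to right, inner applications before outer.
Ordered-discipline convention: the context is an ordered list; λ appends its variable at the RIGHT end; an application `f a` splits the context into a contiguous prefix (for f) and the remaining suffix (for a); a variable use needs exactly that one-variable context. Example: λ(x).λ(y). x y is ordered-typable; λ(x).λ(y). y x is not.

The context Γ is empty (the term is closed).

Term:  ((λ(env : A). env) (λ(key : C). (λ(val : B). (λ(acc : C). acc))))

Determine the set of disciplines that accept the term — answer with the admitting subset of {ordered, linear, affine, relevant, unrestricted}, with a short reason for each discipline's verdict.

admitting disciplines: none
variable uses: env (λ-bound): 1; key (λ-bound): 0; val (λ-bound): 0; acc (λ-bound): 1
uses in reading order: env, acc
typing: ill-typed: a function awaiting A gets C -> B -> C -> C
ordered ✗ (fails simple typing)
linear ✗ (a type mismatch blocks all five)
affine ✗ (the type mismatch rejects it)
relevant ✗ (not simply typable)
unrestricted ✗ (fails simple typing)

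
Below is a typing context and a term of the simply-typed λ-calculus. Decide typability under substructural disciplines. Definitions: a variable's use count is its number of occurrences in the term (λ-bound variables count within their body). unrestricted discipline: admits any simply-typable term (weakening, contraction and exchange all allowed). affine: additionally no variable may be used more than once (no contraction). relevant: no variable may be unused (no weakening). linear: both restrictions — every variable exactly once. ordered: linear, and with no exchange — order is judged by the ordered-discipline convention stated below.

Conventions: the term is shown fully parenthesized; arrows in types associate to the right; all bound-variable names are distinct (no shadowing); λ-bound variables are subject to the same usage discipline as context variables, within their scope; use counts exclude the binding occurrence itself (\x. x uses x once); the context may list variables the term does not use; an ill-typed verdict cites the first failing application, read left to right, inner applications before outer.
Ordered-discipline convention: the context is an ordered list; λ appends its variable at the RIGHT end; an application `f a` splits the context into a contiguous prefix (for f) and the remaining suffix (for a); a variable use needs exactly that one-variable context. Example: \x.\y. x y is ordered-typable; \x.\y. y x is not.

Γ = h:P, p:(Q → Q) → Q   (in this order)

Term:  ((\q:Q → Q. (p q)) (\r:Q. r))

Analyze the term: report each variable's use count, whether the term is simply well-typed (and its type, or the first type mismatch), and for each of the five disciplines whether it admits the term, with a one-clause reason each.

usage: h=0; p=1; q (λ-bound)=1; r (λ-bound)=1
order of uses: p, q, r
typing: well-typed — term : Q
ordered ✗ (needs weakening: h unused)
linear ✗ (needs weakening: h unused)
affine ✓ (h, p, q, r: no repeats, contraction unneeded)
relevant ✗ (needs weakening: h unused)
unrestricted ✓ (simply typable at Q; W, C, E all held)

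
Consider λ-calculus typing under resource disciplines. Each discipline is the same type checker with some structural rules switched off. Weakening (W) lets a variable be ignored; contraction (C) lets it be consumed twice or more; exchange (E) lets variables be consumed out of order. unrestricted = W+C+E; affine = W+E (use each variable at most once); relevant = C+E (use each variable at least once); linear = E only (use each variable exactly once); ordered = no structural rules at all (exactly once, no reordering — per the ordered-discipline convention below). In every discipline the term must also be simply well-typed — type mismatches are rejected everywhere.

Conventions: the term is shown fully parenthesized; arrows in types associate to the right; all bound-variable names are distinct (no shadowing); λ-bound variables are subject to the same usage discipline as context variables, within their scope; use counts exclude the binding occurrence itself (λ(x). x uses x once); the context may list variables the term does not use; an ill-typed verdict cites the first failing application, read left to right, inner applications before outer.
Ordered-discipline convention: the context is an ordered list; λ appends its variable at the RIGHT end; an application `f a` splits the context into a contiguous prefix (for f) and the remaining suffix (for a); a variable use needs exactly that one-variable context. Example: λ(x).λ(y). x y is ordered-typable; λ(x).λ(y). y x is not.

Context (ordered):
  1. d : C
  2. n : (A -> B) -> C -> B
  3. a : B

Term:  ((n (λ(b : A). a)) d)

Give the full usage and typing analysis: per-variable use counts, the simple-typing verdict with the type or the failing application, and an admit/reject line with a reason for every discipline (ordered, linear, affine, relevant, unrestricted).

usage: d=1; n=1; a=1; b [bound]=0
uses in reading order: n, a, d
typing: the term checks, with type B
ordered ✗ (b never used (weakening))
linear ✗ (b never used (weakening))
affine ✓ (none of d, n, a, b used more than once)
relevant ✗ (b never used (weakening))
unrestricted ✓ (simply typable at B; W, C, E all held)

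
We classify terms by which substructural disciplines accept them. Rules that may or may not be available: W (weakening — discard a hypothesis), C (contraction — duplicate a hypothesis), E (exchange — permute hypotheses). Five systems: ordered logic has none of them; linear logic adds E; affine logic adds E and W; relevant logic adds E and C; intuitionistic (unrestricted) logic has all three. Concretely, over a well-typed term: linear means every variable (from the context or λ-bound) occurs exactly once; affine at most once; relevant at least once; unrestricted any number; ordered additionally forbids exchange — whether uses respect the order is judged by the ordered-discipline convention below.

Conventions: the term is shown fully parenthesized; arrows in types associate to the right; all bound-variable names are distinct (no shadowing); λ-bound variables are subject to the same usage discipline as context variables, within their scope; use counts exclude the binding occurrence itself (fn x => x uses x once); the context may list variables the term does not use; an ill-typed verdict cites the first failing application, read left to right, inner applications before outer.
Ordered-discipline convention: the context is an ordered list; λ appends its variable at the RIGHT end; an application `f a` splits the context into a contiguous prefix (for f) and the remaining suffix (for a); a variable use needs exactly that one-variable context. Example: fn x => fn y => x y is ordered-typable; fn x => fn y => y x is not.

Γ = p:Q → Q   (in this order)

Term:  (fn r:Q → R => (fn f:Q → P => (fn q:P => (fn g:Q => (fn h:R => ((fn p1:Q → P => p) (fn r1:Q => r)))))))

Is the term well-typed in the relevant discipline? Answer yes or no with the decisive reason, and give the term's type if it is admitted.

no — a type mismatch blocks all five
variable uses: p ×1; r (λ-bound) ×1; f (λ-bound) ×0; q (λ-bound) ×0; g (λ-bound) ×0; h (λ-bound) ×0; p1 (λ-bound) ×0; r1 (λ-bound) ×0
order of uses: p, r
typing: ill-typed: a function awaiting Q → P gets Q → Q → R
across the five disciplines: ordered ✗; linear ✗; affine ✗; relevant ✗; unrestricted ✗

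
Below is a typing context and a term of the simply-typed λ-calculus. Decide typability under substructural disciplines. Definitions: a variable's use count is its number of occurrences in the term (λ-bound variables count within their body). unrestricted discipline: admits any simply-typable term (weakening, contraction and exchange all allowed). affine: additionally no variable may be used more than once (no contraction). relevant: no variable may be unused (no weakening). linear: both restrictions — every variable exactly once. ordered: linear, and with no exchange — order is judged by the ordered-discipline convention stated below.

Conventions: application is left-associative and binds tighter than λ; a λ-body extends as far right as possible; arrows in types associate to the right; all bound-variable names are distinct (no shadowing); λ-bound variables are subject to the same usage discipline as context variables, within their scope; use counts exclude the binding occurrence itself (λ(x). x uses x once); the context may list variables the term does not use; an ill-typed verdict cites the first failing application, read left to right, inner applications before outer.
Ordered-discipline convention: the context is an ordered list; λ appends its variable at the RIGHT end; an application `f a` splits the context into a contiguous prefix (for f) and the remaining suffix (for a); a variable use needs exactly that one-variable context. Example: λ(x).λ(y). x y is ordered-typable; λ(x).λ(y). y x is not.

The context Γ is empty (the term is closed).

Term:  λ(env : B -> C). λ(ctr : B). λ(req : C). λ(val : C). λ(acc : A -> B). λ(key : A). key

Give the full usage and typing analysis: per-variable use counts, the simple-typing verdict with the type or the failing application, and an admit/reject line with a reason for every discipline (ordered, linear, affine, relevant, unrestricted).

usage: env (bound) ×0, ctr (bound) ×0, req (bound) ×0, val (bound) ×0, acc (bound) ×0, key (bound) ×1
left-to-right use order: key
typing: ✓ — (B -> C) -> B -> C -> C -> (A -> B) -> A -> A
ordered: ✗ — env, ctr, req, val, acc never used (weakening)
linear: ✗ — env, ctr, req, val, acc never used (weakening)
affine: ✓ — no duplicate uses among env, ctr, req, val, acc, key
relevant: ✗ — env, ctr, req, val, acc never used (weakening)
unrestricted: ✓ — type-checks ((B -> C) -> B -> C -> C -> (A -> B) -> A -> A) and nothing is barred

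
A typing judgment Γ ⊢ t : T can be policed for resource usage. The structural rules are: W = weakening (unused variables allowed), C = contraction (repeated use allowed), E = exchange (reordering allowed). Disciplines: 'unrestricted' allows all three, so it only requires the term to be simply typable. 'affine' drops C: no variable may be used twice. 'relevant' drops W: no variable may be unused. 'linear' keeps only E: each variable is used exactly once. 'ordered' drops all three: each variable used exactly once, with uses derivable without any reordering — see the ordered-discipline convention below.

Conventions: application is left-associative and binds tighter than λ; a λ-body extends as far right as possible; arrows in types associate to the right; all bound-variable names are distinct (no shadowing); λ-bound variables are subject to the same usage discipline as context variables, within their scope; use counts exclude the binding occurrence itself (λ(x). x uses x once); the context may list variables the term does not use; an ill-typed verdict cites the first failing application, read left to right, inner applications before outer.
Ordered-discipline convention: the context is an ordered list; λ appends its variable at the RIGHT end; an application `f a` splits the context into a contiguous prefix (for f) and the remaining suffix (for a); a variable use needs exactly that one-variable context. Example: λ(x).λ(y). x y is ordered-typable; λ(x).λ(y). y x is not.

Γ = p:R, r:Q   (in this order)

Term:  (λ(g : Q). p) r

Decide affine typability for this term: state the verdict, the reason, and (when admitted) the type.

yes — no duplicate uses among p, r, g; term : R
counts: p ×1; r ×1; g [bound] ×0
use order (left to right): p, r
typing: well-typed — term : R
across the five disciplines: ordered ✗; linear ✗; affine ✓; relevant ✗; unrestricted ✓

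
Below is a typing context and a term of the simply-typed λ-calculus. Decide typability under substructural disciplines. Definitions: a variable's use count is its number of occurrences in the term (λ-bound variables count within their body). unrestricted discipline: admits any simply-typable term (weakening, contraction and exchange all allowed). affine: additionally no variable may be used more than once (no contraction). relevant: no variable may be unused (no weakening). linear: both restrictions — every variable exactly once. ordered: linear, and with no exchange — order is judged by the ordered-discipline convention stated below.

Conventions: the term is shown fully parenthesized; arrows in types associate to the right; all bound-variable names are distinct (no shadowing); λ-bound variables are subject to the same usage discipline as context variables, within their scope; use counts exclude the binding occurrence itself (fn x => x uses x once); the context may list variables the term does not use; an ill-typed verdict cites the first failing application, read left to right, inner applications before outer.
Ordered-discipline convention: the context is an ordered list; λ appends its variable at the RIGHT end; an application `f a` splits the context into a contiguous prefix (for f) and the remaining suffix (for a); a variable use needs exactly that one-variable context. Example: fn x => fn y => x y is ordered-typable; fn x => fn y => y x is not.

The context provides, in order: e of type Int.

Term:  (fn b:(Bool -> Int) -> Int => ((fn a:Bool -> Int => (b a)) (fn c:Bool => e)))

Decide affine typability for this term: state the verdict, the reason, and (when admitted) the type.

yes — at most one use each (e, b, a, c); term : ((Bool -> Int) -> Int) -> Int
counts: e: 1×; b (λ-bound): 1×; a (λ-bound): 1×; c (λ-bound): 0×
use order (left to right): b, a, e
typing: well-typed at ((Bool -> Int) -> Int) -> Int
per-discipline verdicts: ordered ✗, linear ✗, affine ✓, relevant ✗, unrestricted ✓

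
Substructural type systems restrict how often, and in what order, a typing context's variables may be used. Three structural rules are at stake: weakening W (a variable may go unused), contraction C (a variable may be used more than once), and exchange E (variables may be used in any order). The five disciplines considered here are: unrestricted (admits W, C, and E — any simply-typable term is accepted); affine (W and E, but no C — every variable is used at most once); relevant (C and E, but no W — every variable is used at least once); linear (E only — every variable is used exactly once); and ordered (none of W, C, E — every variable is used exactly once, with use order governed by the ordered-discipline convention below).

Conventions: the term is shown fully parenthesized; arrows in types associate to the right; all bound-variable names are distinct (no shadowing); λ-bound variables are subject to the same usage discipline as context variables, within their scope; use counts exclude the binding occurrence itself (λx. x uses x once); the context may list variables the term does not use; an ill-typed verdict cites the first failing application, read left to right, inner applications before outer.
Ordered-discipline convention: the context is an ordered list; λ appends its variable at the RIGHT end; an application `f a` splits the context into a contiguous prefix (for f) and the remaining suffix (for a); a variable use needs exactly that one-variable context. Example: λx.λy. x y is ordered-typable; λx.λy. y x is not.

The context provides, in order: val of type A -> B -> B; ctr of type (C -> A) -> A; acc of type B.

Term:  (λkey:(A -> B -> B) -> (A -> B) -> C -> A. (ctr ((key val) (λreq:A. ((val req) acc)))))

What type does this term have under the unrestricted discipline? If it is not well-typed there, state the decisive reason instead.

term : ((A -> B -> B) -> (A -> B) -> C -> A) -> A
counts: val: 2×; ctr: 1×; acc: 1×; key (bound): 1×; req (bound): 1×
order of uses: ctr, key, val, val, req, acc
typing: well-typed at ((A -> B -> B) -> (A -> B) -> C -> A) -> A
all disciplines: ordered ✗ · linear ✗ · affine ✗ · relevant ✓ · unrestricted ✓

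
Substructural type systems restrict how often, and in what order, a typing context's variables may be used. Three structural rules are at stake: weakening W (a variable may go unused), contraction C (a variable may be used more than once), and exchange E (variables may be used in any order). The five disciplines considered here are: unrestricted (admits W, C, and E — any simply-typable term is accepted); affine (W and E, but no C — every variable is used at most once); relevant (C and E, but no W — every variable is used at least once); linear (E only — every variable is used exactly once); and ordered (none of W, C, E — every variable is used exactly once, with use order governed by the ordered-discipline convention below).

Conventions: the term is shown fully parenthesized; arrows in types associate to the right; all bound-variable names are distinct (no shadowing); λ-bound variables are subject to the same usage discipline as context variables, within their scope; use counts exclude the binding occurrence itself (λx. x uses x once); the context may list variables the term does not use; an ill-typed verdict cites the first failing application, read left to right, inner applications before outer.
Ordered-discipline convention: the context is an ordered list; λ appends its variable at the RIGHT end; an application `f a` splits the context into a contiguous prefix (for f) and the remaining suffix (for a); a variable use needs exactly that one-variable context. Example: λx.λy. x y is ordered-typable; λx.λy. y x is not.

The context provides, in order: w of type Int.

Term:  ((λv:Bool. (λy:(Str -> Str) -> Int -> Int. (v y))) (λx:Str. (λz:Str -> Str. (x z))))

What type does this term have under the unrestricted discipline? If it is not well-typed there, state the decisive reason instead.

not well-typed under unrestricted — the type mismatch rejects it
usage: w=0; v (bound)=1; y (bound)=1; x (bound)=1; z (bound)=1
left-to-right use order: v, y, x, z
typing: ill-typed: applying a non-function (Bool)
per-discipline verdicts: ordered ✗ · linear ✗ · affine ✗ · relevant ✗ · unrestricted ✗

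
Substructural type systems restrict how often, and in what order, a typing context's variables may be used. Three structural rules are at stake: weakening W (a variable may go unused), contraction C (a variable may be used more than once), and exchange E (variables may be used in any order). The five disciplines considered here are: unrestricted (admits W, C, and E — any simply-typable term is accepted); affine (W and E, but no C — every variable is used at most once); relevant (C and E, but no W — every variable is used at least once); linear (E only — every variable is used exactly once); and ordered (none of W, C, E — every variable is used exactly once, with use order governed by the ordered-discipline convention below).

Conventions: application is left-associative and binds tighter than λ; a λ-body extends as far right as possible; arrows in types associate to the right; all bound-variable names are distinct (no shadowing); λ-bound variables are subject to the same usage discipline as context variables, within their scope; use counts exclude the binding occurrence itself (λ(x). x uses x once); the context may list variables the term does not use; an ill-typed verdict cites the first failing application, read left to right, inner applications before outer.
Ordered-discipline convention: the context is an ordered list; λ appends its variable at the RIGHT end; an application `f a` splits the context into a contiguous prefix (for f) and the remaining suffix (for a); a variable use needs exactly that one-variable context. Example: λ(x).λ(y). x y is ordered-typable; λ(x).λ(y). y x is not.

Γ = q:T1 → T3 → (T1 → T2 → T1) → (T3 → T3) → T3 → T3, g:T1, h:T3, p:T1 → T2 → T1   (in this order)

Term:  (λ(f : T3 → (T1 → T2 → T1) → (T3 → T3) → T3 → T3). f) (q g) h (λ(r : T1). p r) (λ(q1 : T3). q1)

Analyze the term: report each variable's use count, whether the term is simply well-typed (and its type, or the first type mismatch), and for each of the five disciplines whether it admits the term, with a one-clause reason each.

use counts: q ×1, g ×1, h ×1, p ×1, f (λ-bound) ×1, r (λ-bound) ×1, q1 (λ-bound) ×1
left-to-right use order: f, q, g, h, p, r, q1
typing: well-typed — term : T3 → T3
ordered: ✓, single-use (q, g, h, p, f, r, q1), ordered derivation ok
linear: ✓, single use per variable (q, g, h, p, f, r, q1)
affine: ✓, at most one use each (q, g, h, p, f, r, q1)
relevant: ✓, q, g, h, p, f, r, q1: all used, weakening unneeded
unrestricted: ✓, simply typable at T3 → T3; W, C, E all held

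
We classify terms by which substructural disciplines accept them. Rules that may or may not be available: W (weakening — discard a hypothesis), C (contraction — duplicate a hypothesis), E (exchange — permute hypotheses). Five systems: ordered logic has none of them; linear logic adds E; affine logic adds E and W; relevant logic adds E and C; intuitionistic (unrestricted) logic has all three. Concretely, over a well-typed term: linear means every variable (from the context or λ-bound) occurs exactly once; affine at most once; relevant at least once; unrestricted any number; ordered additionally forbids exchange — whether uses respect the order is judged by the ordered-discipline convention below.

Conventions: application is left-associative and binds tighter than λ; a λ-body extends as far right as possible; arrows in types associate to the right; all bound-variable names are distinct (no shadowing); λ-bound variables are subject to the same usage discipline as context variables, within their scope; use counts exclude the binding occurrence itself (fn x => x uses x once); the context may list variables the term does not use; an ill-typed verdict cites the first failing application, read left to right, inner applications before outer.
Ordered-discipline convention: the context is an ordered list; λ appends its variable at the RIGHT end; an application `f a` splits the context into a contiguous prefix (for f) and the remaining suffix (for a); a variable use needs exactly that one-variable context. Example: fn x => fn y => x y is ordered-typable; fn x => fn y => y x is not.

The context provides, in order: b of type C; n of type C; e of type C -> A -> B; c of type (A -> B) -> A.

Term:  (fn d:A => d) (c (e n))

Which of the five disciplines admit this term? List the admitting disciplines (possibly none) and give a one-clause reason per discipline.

admitted in: affine, unrestricted
counts: b: 0; n: 1; e: 1; c: 1; d [bound]: 1
order of uses: d, c, e, n
typing: ✓ — A
ordered: ✗ — unused: b — weakening required
linear: ✗ — unused: b — weakening required
affine: ✓ — no duplicate uses among b, n, e, c, d
relevant: ✗ — unused: b — weakening required
unrestricted: ✓ — typability at A is all that's needed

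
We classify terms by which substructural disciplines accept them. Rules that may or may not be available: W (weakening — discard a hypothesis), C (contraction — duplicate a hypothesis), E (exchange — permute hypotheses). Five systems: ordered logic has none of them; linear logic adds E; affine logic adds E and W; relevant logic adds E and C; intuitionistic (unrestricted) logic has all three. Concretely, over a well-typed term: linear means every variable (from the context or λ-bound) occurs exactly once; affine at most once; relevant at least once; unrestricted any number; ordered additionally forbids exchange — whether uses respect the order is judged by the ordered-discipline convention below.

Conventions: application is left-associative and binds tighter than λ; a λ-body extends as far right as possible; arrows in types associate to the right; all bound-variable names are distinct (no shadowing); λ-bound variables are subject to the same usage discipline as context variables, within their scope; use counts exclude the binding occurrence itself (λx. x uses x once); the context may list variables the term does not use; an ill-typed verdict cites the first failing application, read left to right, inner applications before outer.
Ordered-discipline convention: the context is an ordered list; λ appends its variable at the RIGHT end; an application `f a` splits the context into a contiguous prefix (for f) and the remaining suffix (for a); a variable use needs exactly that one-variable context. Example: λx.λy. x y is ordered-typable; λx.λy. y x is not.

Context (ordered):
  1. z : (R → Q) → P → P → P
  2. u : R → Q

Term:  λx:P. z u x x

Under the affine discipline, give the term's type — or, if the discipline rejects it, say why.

not well-typed under affine — repeated use of x ×2
counts: z=1, u=1, x (λ-bound)=2
left-to-right use order: z, u, x, x
typing: well-typed — term : P → P
all disciplines: ordered ✗; linear ✗; affine ✗; relevant ✓; unrestricted ✓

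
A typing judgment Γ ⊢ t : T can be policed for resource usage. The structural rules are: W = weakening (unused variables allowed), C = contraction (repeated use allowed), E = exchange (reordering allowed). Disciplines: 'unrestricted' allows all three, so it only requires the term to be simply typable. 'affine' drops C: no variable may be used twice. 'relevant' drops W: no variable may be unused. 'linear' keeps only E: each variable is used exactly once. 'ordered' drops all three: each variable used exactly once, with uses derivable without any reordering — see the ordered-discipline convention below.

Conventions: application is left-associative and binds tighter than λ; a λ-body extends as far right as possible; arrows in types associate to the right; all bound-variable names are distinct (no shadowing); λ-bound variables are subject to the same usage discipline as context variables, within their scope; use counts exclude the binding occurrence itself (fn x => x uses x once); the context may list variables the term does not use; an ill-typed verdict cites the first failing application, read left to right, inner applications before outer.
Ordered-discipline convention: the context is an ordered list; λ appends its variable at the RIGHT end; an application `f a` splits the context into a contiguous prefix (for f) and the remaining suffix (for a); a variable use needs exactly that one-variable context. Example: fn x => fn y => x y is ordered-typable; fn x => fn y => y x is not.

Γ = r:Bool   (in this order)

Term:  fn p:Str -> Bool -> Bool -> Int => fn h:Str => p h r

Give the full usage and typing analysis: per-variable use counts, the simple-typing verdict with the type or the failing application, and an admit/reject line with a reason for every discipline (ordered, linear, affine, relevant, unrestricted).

usage: r ×1; p (bound) ×1; h (bound) ×1
order of uses: p, h, r
typing: the term checks, with type (Str -> Bool -> Bool -> Int) -> Str -> Bool -> Int
ordered: ✗, use order p, h, r needs exchange
linear: ✓, each of r, p, h used exactly once
affine: ✓, at most one use each (r, p, h)
relevant: ✓, at least one use each (r, p, h)
unrestricted: ✓, simply typable at (Str -> Bool -> Bool -> Int) -> Str -> Bool -> Int; W, C, E all held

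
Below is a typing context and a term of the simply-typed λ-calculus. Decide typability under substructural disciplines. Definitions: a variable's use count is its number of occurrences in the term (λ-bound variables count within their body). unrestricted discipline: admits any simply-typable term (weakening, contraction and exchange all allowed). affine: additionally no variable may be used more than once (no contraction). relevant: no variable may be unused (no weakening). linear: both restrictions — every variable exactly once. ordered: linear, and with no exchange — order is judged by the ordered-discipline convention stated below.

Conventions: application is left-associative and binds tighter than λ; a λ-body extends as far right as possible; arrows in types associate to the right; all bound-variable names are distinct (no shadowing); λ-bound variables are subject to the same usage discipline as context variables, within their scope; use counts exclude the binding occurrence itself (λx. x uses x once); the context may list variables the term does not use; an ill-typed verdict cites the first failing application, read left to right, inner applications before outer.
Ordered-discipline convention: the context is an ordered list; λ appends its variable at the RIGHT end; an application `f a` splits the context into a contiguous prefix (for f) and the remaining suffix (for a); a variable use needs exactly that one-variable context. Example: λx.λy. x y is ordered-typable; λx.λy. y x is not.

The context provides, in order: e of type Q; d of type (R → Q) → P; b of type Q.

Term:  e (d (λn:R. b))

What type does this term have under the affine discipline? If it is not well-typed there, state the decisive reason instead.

not well-typed under affine — not simply typable
variable uses: e ×1; d ×1; b ×1; n (bound) ×0
order of uses: e, d, b
typing: ill-typed: applying a non-function (Q)
summary: ordered ✗ · linear ✗ · affine ✗ · relevant ✗ · unrestricted ✗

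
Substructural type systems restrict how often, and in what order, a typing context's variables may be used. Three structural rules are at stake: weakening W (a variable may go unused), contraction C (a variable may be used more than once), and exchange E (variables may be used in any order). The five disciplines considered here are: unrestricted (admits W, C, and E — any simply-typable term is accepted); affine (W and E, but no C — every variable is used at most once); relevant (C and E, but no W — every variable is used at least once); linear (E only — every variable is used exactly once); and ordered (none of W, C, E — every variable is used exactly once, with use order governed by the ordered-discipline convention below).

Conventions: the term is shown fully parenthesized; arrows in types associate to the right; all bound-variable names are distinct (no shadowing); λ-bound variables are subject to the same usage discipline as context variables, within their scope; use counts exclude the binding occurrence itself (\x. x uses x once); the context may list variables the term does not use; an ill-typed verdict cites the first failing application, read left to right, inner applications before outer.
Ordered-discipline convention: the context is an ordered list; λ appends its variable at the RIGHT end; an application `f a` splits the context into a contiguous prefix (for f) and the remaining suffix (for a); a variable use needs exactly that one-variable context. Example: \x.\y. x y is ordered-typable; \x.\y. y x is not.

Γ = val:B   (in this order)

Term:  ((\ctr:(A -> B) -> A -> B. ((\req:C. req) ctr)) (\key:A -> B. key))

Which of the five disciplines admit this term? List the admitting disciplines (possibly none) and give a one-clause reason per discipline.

admitting disciplines: none
usage: val: 0×, ctr [bound]: 1×, req [bound]: 1×, key [bound]: 1×
use order (left to right): req, ctr, key
typing: ill-typed: argument of type (A -> B) -> A -> B where C is required
ordered ✗ (not simply typable)
linear ✗ (fails simple typing)
affine ✗ (a type mismatch blocks all five)
relevant ✗ (the type mismatch rejects it)
unrestricted ✗ (not simply typable)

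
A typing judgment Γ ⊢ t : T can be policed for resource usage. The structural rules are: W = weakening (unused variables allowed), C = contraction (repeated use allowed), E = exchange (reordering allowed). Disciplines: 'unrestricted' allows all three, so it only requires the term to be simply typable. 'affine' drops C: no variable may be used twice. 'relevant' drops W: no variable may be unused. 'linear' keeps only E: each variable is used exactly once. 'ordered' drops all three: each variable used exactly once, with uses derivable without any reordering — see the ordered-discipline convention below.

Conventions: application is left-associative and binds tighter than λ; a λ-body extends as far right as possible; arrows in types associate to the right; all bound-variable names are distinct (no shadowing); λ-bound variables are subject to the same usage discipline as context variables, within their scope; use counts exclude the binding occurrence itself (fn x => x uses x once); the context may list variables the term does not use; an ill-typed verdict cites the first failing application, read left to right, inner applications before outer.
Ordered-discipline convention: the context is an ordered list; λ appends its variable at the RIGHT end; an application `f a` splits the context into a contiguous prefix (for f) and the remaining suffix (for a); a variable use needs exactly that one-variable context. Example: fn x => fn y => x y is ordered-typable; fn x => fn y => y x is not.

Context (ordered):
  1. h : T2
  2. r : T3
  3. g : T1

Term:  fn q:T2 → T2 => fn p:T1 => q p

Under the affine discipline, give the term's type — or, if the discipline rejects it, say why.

not well-typed under affine — not simply typable
use counts: h: 0×, r: 0×, g: 0×, q (bound): 1×, p (bound): 1×
order of uses: q, p
typing: ill-typed: a function awaiting T2 gets T1
all disciplines: ordered ✗; linear ✗; affine ✗; relevant ✗; unrestricted ✗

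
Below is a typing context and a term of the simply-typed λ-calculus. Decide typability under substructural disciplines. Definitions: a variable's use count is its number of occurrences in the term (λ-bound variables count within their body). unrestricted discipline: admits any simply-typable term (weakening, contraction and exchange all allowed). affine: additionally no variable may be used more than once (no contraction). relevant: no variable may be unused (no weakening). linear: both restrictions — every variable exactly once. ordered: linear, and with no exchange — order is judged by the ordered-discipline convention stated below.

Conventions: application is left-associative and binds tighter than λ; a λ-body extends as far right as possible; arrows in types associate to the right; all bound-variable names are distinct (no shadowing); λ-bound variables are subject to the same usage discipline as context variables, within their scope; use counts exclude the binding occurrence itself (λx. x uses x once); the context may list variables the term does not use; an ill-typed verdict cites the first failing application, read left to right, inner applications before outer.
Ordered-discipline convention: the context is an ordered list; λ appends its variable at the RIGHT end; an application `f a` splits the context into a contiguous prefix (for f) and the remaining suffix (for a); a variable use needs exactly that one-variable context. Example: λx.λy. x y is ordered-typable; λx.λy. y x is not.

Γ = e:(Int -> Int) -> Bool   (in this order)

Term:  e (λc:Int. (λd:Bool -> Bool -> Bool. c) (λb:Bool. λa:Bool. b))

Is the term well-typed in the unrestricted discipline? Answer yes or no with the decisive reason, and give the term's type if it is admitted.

yes — simply typable at Bool; W, C, E all held; term : Bool
usage: e=1, c [bound]=1, d [bound]=0, b [bound]=1, a [bound]=0
use order (left to right): e, c, b
typing: the term checks, with type Bool
summary: ordered ✗; linear ✗; affine ✓; relevant ✗; unrestricted ✓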